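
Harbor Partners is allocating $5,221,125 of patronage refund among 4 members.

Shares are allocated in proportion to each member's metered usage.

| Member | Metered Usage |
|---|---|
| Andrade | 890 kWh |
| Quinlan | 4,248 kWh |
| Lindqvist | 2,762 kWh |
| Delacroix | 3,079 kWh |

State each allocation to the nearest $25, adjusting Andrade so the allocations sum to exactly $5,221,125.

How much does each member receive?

Andrade: $423,275; Quinlan: $2,020,150; Lindqvist: $1,313,475; Delacroix: $1,464,225

Combined metered usage = 10,979.
Unrounded shares: Andrade 890/10,979 × $5,221,125 = 423,244.49; Quinlan 4,248/10,979 × $5,221,125 = 2,020,160.21; Lindqvist 2,762/10,979 × $5,221,125 = 1,313,484.58; Delacroix 3,079/10,979 × $5,221,125 = 1,464,235.71.
Rounded to nearest $25: Andrade $423,250; Quinlan $2,020,150; Lindqvist $1,313,475; Delacroix $1,464,225. Sum = $5,221,100.
Difference $5,221,125 − $5,221,100 = +$25 applied to Andrade: Andrade becomes $423,275.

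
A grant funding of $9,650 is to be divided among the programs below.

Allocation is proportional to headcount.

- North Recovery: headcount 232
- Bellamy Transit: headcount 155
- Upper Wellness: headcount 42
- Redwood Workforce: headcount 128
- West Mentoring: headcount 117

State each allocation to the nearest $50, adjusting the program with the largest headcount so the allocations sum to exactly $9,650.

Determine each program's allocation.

Combined headcount = 232 + 155 + 42 + 128 + 117 = 674.
Proportional shares: North Recovery 3,321.66; Bellamy Transit 2,219.21; Upper Wellness 601.34; Redwood Workforce 1,832.64; West Mentoring 1,675.15.
After rounding ($50): North Recovery $3,300; Bellamy Transit $2,200; Upper Wellness $600; Redwood Workforce $1,850; West Mentoring $1,700. Sum = $9,650.
Rounded total matches; no reconciliation needed.

North Recovery: $3,300; Bellamy Transit: $2,200; Upper Wellness: $600; Redwood Workforce: $1,850; West Mentoring: $1,700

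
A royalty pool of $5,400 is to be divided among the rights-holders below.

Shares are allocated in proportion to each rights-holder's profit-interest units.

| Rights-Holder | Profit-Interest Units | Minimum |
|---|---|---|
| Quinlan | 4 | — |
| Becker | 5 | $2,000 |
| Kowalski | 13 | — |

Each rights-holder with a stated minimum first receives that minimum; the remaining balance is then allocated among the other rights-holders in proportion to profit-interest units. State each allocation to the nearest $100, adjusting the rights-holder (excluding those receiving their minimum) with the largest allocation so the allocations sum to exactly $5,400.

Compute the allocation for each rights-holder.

Quinlan: $800; Becker: $2,000; Kowalski: $2,600

Fund the minimums — Becker $2,000. Residual $3,400.
Residual split over remaining profit-interest units 17: Quinlan 800.00 → $800; Kowalski 2,600.00 → $2,600.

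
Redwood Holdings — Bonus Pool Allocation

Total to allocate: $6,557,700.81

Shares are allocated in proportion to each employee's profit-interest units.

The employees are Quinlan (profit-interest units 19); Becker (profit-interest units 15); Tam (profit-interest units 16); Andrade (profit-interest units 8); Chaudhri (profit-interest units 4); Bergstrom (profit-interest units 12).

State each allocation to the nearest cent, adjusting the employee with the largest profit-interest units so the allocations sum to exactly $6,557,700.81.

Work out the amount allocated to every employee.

Profit-interest units total: 19 + 15 + 16 + 8 + 4 + 12 = 74.
Pro-rata amounts: Quinlan 1,683,733.9918; Becker 1,329,263.6777; Tam 1,417,881.2562; Andrade 708,940.6281; Chaudhri 354,470.3141; Bergstrom 1,063,410.9422.
After rounding (cent): Quinlan $1,683,733.99; Becker $1,329,263.68; Tam $1,417,881.26; Andrade $708,940.63; Chaudhri $354,470.31; Bergstrom $1,063,410.94. Sum = $6,557,700.81.
No rounding difference to absorb.

Quinlan: $1,683,733.99; Becker: $1,329,263.68; Tam: $1,417,881.26; Andrade: $708,940.63; Chaudhri: $354,470.31; Bergstrom: $1,063,410.94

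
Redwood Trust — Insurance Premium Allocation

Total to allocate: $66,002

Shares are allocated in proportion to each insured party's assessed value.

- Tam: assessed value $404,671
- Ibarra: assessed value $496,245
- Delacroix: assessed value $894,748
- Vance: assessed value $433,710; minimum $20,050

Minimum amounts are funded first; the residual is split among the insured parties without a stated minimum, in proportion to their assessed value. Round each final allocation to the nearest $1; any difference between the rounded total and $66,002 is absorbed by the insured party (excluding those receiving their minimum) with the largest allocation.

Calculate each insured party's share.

Guaranteed amounts: Vance $20,050. Residual $45,952.
Residual split over remaining assessed value 1,795,664: Tam 10,355.75 → $10,356; Ibarra 12,699.17 → $12,699; Delacroix 22,897.08 → $22,897.

Tam: $10,356 · Ibarra: $12,699 · Delacroix: $22,897 · Vance: $20,050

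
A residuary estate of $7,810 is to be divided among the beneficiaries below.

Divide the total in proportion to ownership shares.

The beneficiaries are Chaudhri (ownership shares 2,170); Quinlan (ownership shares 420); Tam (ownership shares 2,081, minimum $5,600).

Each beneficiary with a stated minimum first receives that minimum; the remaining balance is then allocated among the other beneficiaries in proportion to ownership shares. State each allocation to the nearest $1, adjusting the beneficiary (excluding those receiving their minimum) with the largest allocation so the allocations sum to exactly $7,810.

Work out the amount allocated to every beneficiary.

Fund the minimums — Tam $5,600. Residual $2,210.
Residual split over remaining ownership shares 2,590: Chaudhri 1,851.62 → $1,852; Quinlan 358.38 → $358.

Chaudhri: $1,852 | Quinlan: $358 | Tam: $5,600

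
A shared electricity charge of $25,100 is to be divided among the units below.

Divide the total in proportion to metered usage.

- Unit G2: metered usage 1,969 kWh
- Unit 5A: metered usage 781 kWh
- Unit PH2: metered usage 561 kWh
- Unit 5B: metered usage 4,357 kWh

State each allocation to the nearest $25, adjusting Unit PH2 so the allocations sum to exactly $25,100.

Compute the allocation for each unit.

Unit G2: $6,450; Unit 5A: $2,550; Unit PH2: $1,850; Unit 5B: $14,250

Combined metered usage = 7,668.
Raw shares: Unit G2 1,969/7,668 × $25,100 = 6,445.21; Unit 5A 781/7,668 × $25,100 = 2,556.48; Unit PH2 561/7,668 × $25,100 = 1,836.35; Unit 5B 4,357/7,668 × $25,100 = 14,261.96.
After rounding ($25): Unit G2 $6,450; Unit 5A $2,550; Unit PH2 $1,825; Unit 5B $14,250. Sum = $25,075.
Difference $25,100 − $25,075 = +$25 applied to Unit PH2: Unit PH2 becomes $1,850.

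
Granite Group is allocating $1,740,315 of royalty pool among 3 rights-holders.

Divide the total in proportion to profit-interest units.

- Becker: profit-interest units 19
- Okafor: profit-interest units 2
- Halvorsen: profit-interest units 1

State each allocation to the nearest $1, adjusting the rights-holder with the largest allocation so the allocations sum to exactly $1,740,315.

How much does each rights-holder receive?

Becker: $1,503,000 | Okafor: $158,210 | Halvorsen: $79,105

Combined profit-interest units = 22.
Unrounded shares: Becker 19/22 × $1,740,315 = 1,502,999.32; Okafor 2/22 × $1,740,315 = 158,210.45; Halvorsen 1/22 × $1,740,315 = 79,105.23.
Rounded to nearest $1: Becker $1,502,999; Okafor $158,210; Halvorsen $79,105. Sum = $1,740,314.
Difference $1,740,315 − $1,740,314 = +$1 applied to largest allocation (Becker): Becker becomes $1,503,000.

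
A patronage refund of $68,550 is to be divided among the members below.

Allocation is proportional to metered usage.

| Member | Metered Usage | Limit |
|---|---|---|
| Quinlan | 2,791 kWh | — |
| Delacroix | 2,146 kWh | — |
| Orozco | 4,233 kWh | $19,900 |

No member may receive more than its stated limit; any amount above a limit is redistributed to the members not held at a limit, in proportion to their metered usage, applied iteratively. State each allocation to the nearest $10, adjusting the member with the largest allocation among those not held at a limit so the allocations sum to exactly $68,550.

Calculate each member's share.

Combined metered usage = 9,170.
Proportional shares (ignoring caps): Quinlan 20,864.02; Delacroix 16,042.34; Orozco 31,643.64.
Capped: Orozco ($19,900); residual $48,650 reallocated over remaining metered usage 4,937.
Shares after redistribution: Quinlan 27,502.97 → $27,500; Delacroix 21,147.03 → $21,150.

Quinlan: $27,500; Delacroix: $21,150; Orozco: $19,900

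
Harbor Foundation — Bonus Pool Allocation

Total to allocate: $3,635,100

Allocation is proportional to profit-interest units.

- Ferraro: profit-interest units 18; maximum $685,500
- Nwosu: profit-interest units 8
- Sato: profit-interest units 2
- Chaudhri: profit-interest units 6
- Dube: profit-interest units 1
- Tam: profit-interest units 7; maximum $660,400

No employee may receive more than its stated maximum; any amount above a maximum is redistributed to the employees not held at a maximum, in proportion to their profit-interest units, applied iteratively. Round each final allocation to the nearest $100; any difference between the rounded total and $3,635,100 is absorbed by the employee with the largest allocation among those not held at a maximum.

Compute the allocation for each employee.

Sum of profit-interest units: 42.
Proportional shares (ignoring caps): Ferraro 1,557,900.00; Nwosu 692,400.00; Sato 173,100.00; Chaudhri 519,300.00; Dube 86,550.00; Tam 605,850.00.
Cap binds for Ferraro ($685,500); residual $2,949,600 reallocated over remaining profit-interest units 24.
Cap binds for Tam ($660,400); residual $2,289,200 reallocated over remaining profit-interest units 17.
Redistributed shares: Nwosu 1,077,270.59 → $1,077,300; Sato 269,317.65 → $269,300; Chaudhri 807,952.94 → $808,000; Dube 134,658.82 → $134,700.
Rounding difference −$100 applied to Nwosu → $1,077,200.

Ferraro: $685,500 | Nwosu: $1,077,200 | Sato: $269,300 | Chaudhri: $808,000 | Dube: $134,700 | Tam: $660,400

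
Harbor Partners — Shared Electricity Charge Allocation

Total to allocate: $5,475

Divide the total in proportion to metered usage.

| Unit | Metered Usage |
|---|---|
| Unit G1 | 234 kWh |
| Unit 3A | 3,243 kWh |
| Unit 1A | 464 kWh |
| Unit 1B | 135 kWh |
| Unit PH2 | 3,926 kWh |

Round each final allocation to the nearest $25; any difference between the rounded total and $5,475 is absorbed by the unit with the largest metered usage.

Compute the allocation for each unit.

Unit G1: $150 | Unit 3A: $2,225 | Unit 1A: $325 | Unit 1B: $100 | Unit PH2: $2,675

Combined metered usage = 234 + 3,243 + 464 + 135 + 3,926 = 8,002.
Proportional shares: Unit G1 160.10; Unit 3A 2,218.87; Unit 1A 317.47; Unit 1B 92.37; Unit PH2 2,686.18.
Rounded to nearest $25: Unit G1 $150; Unit 3A $2,225; Unit 1A $325; Unit 1B $100; Unit PH2 $2,675. Sum = $5,475.
Sum already equals the total — no adjustment.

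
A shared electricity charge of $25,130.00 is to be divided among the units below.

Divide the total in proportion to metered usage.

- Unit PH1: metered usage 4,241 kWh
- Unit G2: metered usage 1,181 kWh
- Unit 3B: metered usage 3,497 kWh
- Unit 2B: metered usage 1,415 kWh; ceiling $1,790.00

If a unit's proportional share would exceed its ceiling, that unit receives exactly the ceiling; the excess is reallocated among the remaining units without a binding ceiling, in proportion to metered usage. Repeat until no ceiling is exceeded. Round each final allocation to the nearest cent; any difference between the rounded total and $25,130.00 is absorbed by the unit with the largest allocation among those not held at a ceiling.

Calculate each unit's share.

Sum of metered usage: 10,334.
Pro-rata shares before constraints: Unit PH1 10,313.1730; Unit G2 2,871.9305; Unit 3B 8,503.9297; Unit 2B 3,440.9667.
Capped: Unit 2B ($1,790.00); balance $23,340.00 reallocated over remaining metered usage 8,919.
Remaining shares: Unit PH1 11,098.2106 → $11,098.21; Unit G2 3,090.5415 → $3,090.54; Unit 3B 9,151.2479 → $9,151.25.

Unit PH1: $11,098.21 | Unit G2: $3,090.54 | Unit 3B: $9,151.25 | Unit 2B: $1,790.00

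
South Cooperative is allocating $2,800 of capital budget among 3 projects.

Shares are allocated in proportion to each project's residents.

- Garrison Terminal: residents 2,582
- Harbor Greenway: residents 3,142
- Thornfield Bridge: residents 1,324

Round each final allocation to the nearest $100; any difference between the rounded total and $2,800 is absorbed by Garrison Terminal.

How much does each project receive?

Residents total: 7,048.
Proportional shares: Garrison Terminal 2,582/7,048 × $2,800 = 1,025.77; Harbor Greenway 3,142/7,048 × $2,800 = 1,248.24; Thornfield Bridge 1,324/7,048 × $2,800 = 525.99.
After rounding ($100): Garrison Terminal $1,000; Harbor Greenway $1,200; Thornfield Bridge $500. Sum = $2,700.
Difference $2,800 − $2,700 = +$100 applied to Garrison Terminal: Garrison Terminal becomes $1,100.

Garrison Terminal: $1,100 | Harbor Greenway: $1,200 | Thornfield Bridge: $500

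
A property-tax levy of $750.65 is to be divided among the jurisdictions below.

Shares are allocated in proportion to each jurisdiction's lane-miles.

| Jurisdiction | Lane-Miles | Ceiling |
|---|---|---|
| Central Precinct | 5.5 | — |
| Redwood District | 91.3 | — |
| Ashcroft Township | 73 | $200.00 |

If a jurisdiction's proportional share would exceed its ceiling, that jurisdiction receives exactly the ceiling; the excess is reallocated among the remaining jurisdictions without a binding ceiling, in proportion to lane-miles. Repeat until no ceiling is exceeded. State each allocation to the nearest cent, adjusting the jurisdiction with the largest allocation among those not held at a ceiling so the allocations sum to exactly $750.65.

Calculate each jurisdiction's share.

Central Precinct: $31.29; Redwood District: $519.36; Ashcroft Township: $200.00

Combined lane-miles = 169.8.
Proportional shares (ignoring caps): Central Precinct 24.3143; Redwood District 403.6181; Ashcroft Township 322.7176.
Cap binds for Ashcroft Township ($200.00); residual $550.65 reallocated over remaining lane-miles 96.8.
Redistributed shares: Central Precinct 31.2869 → $31.29; Redwood District 519.3631 → $519.36.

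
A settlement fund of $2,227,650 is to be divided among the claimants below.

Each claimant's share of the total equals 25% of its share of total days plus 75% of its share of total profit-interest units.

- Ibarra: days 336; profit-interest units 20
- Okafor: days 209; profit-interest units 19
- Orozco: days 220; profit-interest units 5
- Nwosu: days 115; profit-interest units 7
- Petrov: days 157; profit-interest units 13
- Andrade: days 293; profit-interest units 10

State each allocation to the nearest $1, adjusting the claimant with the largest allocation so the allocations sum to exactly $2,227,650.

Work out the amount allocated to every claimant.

Ibarra: $592,243 · Okafor: $516,488 · Orozco: $205,009 · Nwosu: $206,197 · Petrov: $359,249 · Andrade: $348,464

Days total 1,330; profit-interest units total 74.
Combined weights (25% days + 75% profit-interest units): Ibarra 0.2659; Okafor 0.2319; Orozco 0.0920; Nwosu 0.0926; Petrov 0.1613; Andrade 0.1564.
Unrounded shares: Ibarra 592,244.36; Okafor 516,487.96; Orozco 205,008.53; Nwosu 206,196.82; Petrov 359,248.74; Andrade 348,463.58.
Rounded to nearest $1: Ibarra $592,244; Okafor $516,488; Orozco $205,009; Nwosu $206,197; Petrov $359,249; Andrade $348,464. Sum = $2,227,651.
Difference $2,227,650 − $2,227,651 = −$1 applied to largest allocation (Ibarra): Ibarra becomes $592,243.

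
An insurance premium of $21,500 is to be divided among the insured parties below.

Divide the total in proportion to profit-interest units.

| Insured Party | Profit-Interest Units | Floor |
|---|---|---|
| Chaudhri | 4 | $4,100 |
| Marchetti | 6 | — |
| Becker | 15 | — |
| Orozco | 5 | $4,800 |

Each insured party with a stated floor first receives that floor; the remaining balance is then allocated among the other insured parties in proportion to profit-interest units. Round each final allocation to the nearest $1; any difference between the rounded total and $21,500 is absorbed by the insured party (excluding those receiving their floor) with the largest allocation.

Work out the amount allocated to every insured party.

Chaudhri: $4,100 · Marchetti: $3,600 · Becker: $9,000 · Orozco: $4,800

Guaranteed amounts: Chaudhri $4,100; Orozco $4,800. Remaining pool $12,600.
Remaining pool split over remaining profit-interest units 21: Marchetti 3,600.00 → $3,600; Becker 9,000.00 → $9,000.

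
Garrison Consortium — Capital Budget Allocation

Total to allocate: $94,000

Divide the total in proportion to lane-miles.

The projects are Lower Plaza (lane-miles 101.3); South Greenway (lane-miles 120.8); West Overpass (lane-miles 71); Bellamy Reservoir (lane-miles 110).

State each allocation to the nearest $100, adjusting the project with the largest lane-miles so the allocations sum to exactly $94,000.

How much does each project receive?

Combined lane-miles = 101.3 + 120.8 + 71 + 110 = 403.1.
Unrounded shares: Lower Plaza 23,622.43; South Greenway 28,169.68; West Overpass 16,556.69; Bellamy Reservoir 25,651.20.
Rounded to nearest $100: Lower Plaza $23,600; South Greenway $28,200; West Overpass $16,600; Bellamy Reservoir $25,700. Sum = $94,100.
Difference $94,000 − $94,100 = −$100 applied to largest lane-miles (South Greenway): South Greenway becomes $28,100.

Lower Plaza: $23,600; South Greenway: $28,100; West Overpass: $16,600; Bellamy Reservoir: $25,700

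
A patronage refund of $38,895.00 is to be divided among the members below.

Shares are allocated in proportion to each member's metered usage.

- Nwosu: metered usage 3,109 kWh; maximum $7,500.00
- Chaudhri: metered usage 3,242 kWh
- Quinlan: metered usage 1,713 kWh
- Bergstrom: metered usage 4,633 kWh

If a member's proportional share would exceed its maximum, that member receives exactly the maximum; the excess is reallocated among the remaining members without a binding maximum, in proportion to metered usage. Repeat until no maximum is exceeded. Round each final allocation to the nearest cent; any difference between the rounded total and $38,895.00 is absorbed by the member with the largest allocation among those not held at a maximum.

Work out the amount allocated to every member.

Sum of metered usage: 12,697.
Proportional shares (ignoring caps): Nwosu 9,523.8682; Chaudhri 9,931.2901; Quinlan 5,247.4707; Bergstrom 14,192.3710.
Capped: Nwosu ($7,500.00); balance $31,395.00 reallocated over remaining metered usage 9,588.
Shares after redistribution: Chaudhri 10,615.6227 → $10,615.62; Quinlan 5,609.0566 → $5,609.06; Bergstrom 15,170.3207 → $15,170.32.

Nwosu: $7,500.00 · Chaudhri: $10,615.62 · Quinlan: $5,609.06 · Bergstrom: $15,170.32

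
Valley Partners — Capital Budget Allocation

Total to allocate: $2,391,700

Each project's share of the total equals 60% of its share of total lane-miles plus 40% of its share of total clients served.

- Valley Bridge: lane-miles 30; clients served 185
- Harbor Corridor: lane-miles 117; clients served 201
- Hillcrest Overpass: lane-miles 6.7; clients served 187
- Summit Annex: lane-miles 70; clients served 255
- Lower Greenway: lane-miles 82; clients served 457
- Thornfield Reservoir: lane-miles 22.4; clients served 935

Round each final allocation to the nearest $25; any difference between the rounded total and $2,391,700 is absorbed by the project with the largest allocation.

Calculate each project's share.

Valley Bridge: $210,925 · Harbor Corridor: $598,350 · Hillcrest Overpass: $109,900 · Summit Annex: $416,050 · Lower Greenway: $555,575 · Thornfield Reservoir: $500,900

Totals — lane-miles 328.1, clients served 2,220.
Blended shares (60% lane-miles + 40% clients served): Valley Bridge 0.0882; Harbor Corridor 0.2502; Hillcrest Overpass 0.0459; Summit Annex 0.1740; Lower Greenway 0.2323; Thornfield Reservoir 0.2094.
Raw shares: Valley Bridge 210,935.16; Harbor Corridor 598,344.44; Hillcrest Overpass 109,889.18; Summit Annex 416,049.85; Lower Greenway 555,583.84; Thornfield Reservoir 500,897.53.
After rounding ($25): Valley Bridge $210,925; Harbor Corridor $598,350; Hillcrest Overpass $109,900; Summit Annex $416,050; Lower Greenway $555,575; Thornfield Reservoir $500,900. Sum = $2,391,700.
Sum already equals the total — no adjustment.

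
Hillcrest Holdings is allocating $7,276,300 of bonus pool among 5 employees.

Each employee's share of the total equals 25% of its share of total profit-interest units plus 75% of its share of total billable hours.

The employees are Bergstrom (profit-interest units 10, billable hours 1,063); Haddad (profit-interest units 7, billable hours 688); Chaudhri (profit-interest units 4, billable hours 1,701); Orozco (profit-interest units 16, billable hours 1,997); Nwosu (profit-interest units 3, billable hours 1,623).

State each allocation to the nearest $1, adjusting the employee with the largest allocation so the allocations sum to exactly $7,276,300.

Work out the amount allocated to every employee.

Totals — profit-interest units 40, billable hours 7,072.
Blended shares (25% profit-interest units + 75% billable hours): Bergstrom 0.1752; Haddad 0.1167; Chaudhri 0.2054; Orozco 0.3118; Nwosu 0.1909.
Raw shares: Bergstrom 1,275,050.17; Haddad 849,244.63; Chaudhri 1,494,512.10; Orozco 2,268,647.86; Nwosu 1,388,845.24.
After rounding ($1): Bergstrom $1,275,050; Haddad $849,245; Chaudhri $1,494,512; Orozco $2,268,648; Nwosu $1,388,845. Sum = $7,276,300.
No rounding difference to absorb.

Bergstrom: $1,275,050 | Haddad: $849,245 | Chaudhri: $1,494,512 | Orozco: $2,268,648 | Nwosu: $1,388,845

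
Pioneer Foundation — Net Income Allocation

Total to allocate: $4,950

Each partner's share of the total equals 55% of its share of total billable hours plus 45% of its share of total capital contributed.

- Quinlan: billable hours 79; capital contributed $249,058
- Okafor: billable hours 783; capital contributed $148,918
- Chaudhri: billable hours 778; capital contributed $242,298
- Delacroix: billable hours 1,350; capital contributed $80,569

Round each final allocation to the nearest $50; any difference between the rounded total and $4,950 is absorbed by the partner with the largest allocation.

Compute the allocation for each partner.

Quinlan: $850 · Okafor: $1,150 · Chaudhri: $1,450 · Delacroix: $1,500

Totals — billable hours 2,990, capital contributed 720,843.
Blended shares (55% billable hours + 45% capital contributed): Quinlan 0.1700; Okafor 0.2370; Chaudhri 0.2944; Delacroix 0.2986.
Pro-rata amounts: Quinlan 841.55; Okafor 1,173.13; Chaudhri 1,457.13; Delacroix 1,478.19.
At nearest $50: Quinlan $850; Okafor $1,150; Chaudhri $1,450; Delacroix $1,500. Sum = $4,950.
Rounded total matches; no reconciliation needed.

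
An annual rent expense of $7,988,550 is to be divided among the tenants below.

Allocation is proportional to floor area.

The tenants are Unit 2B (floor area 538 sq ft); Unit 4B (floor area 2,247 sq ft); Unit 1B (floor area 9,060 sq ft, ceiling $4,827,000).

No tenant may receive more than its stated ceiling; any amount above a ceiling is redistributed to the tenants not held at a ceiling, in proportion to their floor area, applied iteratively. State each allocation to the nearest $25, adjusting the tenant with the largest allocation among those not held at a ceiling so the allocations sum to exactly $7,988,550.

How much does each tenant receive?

Combined floor area = 11,845.
Unconstrained shares: Unit 2B 362,840.01; Unit 4B 1,515,430.30; Unit 1B 6,110,279.70.
Held at cap: Unit 1B ($4,827,000); remaining pool $3,161,550 reallocated over remaining floor area 2,785.
Redistributed shares: Unit 2B 610,741.08 → $610,750; Unit 4B 2,550,808.92 → $2,550,800.

Unit 2B: $610,750 · Unit 4B: $2,550,800 · Unit 1B: $4,827,000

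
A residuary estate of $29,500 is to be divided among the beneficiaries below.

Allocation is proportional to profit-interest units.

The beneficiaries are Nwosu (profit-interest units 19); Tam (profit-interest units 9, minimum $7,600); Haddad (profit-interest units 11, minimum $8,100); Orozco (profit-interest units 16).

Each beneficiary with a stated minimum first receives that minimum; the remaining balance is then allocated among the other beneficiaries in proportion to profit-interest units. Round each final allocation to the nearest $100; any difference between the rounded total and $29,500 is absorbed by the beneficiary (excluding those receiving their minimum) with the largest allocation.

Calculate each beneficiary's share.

Nwosu: $7,500 · Tam: $7,600 · Haddad: $8,100 · Orozco: $6,300

Guaranteed amounts: Tam $7,600; Haddad $8,100. Residual $13,800.
Residual split over remaining profit-interest units 35: Nwosu 7,491.43 → $7,500; Orozco 6,308.57 → $6,300.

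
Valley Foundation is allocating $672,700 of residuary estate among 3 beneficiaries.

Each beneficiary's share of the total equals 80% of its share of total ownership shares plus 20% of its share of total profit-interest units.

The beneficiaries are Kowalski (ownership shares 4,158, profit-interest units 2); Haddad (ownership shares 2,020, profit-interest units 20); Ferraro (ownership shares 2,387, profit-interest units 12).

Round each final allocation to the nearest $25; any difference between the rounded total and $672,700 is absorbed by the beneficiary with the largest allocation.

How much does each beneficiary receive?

Kowalski: $269,150 · Haddad: $206,075 · Ferraro: $197,475

Ownership shares total 8,565; profit-interest units total 34.
Combined weights (80% ownership shares + 20% profit-interest units): Kowalski 0.4001; Haddad 0.3063; Ferraro 0.2935.
Raw shares: Kowalski 269,171.48; Haddad 206,062.74; Ferraro 197,465.78.
Rounded to nearest $25: Kowalski $269,175; Haddad $206,075; Ferraro $197,475. Sum = $672,725.
Difference $672,700 − $672,725 = −$25 applied to largest allocation (Kowalski): Kowalski becomes $269,150.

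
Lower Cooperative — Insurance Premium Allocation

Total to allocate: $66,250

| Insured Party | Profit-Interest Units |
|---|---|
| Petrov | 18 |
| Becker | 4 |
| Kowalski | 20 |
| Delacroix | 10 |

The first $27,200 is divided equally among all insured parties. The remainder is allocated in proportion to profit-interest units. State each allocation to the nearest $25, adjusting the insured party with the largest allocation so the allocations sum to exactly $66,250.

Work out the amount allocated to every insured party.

$27,200 shared equally gives $6,800 per insured party.
Remainder $39,050 by profit-interest units (total 52): Petrov 13,517.31 → $13,525; Becker 3,003.85 → $3,000; Kowalski 15,019.23 → $15,025; Delacroix 7,509.62 → $7,500.
Totals: Petrov $6,800 + $13,525 = $20,325; Becker $6,800 + $3,000 = $9,800; Kowalski $6,800 + $15,025 = $21,825; Delacroix $6,800 + $7,500 = $14,300.

Petrov: $20,325 | Becker: $9,800 | Kowalski: $21,825 | Delacroix: $14,300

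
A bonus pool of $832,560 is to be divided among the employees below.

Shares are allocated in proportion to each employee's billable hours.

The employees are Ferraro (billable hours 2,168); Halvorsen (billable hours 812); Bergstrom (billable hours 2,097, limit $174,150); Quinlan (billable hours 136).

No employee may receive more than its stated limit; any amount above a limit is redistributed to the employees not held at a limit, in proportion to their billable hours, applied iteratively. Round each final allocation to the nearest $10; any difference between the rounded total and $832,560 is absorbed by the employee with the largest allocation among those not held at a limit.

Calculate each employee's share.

Ferraro: $458,090; Halvorsen: $171,580; Bergstrom: $174,150; Quinlan: $28,740

Billable hours total: 5,213.
Unconstrained shares: Ferraro 346,247.86; Halvorsen 129,683.24; Bergstrom 334,908.56; Quinlan 21,720.35.
Cap binds for Bergstrom ($174,150); balance $658,410 reallocated over remaining billable hours 3,116.
Redistributed shares: Ferraro 458,097.84 → $458,100; Halvorsen 171,575.39 → $171,580; Quinlan 28,736.77 → $28,740.
Rounding difference −$10 applied to Ferraro → $458,090.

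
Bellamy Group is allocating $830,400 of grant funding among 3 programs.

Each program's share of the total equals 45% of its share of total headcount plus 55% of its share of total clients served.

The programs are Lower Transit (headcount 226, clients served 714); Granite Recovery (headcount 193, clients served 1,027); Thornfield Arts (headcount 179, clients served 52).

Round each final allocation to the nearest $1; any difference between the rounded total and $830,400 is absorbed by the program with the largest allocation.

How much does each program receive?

Headcount total 598; clients served total 1,793.
Combined weights (45% headcount + 55% clients served): Lower Transit 0.3891; Granite Recovery 0.4603; Thornfield Arts 0.1506.
Unrounded shares: Lower Transit 323,096.43; Granite Recovery 382,203.88; Thornfield Arts 125,099.69.
Rounded to nearest $1: Lower Transit $323,096; Granite Recovery $382,204; Thornfield Arts $125,100. Sum = $830,400.
No rounding difference to absorb.

Lower Transit: $323,096 · Granite Recovery: $382,204 · Thornfield Arts: $125,100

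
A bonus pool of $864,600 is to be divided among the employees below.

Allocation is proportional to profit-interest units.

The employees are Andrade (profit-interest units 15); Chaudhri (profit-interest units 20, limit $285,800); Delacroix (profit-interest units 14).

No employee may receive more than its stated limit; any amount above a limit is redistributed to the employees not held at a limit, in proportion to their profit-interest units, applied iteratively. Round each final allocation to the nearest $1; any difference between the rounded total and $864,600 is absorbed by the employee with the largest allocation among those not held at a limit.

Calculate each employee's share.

Sum of profit-interest units: 49.
Unconstrained shares: Andrade 264,673.47; Chaudhri 352,897.96; Delacroix 247,028.57.
Capped: Chaudhri ($285,800); remaining pool $578,800 reallocated over remaining profit-interest units 29.
Shares after redistribution: Andrade 299,379.31 → $299,379; Delacroix 279,420.69 → $279,421.

Andrade: $299,379; Chaudhri: $285,800; Delacroix: $279,421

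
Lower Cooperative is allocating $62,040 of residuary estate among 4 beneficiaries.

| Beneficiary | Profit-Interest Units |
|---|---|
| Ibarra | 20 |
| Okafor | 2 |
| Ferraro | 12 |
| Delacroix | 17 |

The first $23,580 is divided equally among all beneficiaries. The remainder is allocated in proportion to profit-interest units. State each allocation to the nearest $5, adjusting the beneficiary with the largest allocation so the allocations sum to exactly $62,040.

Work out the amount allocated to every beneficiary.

$23,580 shared equally gives $5,895 per beneficiary.
Remainder $38,460 by profit-interest units (total 51): Ibarra 15,082.35 → $15,080; Okafor 1,508.24 → $1,510; Ferraro 9,049.41 → $9,050; Delacroix 12,820.00 → $12,820.
Totals: Ibarra $5,895 + $15,080 = $20,975; Okafor $5,895 + $1,510 = $7,405; Ferraro $5,895 + $9,050 = $14,945; Delacroix $5,895 + $12,820 = $18,715.

Ibarra: $20,975 | Okafor: $7,405 | Ferraro: $14,945 | Delacroix: $18,715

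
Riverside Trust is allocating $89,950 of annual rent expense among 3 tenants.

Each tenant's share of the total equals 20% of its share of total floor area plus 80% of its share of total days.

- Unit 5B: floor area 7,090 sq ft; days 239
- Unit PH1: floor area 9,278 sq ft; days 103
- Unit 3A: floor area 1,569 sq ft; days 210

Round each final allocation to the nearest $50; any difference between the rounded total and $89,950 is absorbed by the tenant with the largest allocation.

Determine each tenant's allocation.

Unit 5B: $38,250 | Unit PH1: $22,750 | Unit 3A: $28,950

Floor area total 17,937; days total 552.
Blended shares (20% floor area + 80% days): Unit 5B 0.4254; Unit PH1 0.2527; Unit 3A 0.3218.
Unrounded shares: Unit 5B 38,267.54; Unit PH1 22,732.73; Unit 3A 28,949.72.
Rounded to nearest $50: Unit 5B $38,250; Unit PH1 $22,750; Unit 3A $28,950. Sum = $89,950.
Rounded total matches; no reconciliation needed.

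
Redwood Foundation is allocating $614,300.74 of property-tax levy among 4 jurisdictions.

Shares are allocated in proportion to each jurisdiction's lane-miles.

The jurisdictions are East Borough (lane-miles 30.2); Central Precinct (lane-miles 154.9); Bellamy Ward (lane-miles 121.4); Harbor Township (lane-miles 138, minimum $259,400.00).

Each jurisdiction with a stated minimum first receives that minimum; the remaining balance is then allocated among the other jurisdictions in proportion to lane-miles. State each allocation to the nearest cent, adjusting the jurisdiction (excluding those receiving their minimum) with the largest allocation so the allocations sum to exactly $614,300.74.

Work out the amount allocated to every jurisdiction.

Fund the minimums — Harbor Township $259,400.00. Residual $354,900.74.
Residual split over remaining lane-miles 306.5: East Borough 34,969.0126 → $34,969.01; Central Precinct 179,360.9286 → $179,360.93; Bellamy Ward 140,570.7988 → $140,570.80.

East Borough: $34,969.01 | Central Precinct: $179,360.93 | Bellamy Ward: $140,570.80 | Harbor Township: $259,400.00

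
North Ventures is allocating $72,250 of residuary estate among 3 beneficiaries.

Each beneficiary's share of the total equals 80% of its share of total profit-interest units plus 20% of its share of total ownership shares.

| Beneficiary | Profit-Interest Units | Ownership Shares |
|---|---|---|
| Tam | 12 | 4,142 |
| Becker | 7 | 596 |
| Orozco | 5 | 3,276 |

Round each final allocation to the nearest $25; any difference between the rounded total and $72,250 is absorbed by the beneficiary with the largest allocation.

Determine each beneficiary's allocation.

Totals — profit-interest units 24, ownership shares 8,014.
Blended shares (80% profit-interest units + 20% ownership shares): Tam 0.5034; Becker 0.2482; Orozco 0.2484.
Raw shares: Tam 36,368.42; Becker 17,932.98; Orozco 17,948.60.
After rounding ($25): Tam $36,375; Becker $17,925; Orozco $17,950. Sum = $72,250.
Rounded total matches; no reconciliation needed.

Tam: $36,375; Becker: $17,925; Orozco: $17,950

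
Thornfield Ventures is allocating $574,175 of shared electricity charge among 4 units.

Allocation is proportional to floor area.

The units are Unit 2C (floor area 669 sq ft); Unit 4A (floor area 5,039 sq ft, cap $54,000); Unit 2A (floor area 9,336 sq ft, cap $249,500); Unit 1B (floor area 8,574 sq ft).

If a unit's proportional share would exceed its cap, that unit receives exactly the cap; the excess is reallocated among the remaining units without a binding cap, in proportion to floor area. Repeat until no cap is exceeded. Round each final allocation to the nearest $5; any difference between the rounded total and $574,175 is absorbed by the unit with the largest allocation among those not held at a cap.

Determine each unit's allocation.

Total floor area = 23,618.
Proportional shares (ignoring caps): Unit 2C 16,264.00; Unit 4A 122,502.66; Unit 2A 226,966.63; Unit 1B 208,441.72.
Held at cap: Unit 4A ($54,000); remaining pool $520,175 reallocated over remaining floor area 18,579.
Held at cap: Unit 2A ($249,500); remaining pool $270,675 reallocated over remaining floor area 9,243.
Redistributed shares: Unit 2C 19,591.21 → $19,590; Unit 1B 251,083.79 → $251,085.

Unit 2C: $19,590; Unit 4A: $54,000; Unit 2A: $249,500; Unit 1B: $251,085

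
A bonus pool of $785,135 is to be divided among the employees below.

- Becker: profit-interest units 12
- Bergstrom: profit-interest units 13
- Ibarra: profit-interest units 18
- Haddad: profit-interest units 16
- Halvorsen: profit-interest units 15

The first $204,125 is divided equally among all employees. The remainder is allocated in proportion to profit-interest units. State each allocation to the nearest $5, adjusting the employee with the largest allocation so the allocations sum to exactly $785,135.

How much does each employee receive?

Becker: $135,045 | Bergstrom: $142,895 | Ibarra: $182,150 | Haddad: $166,450 | Halvorsen: $158,595

$204,125 shared equally gives $40,825 per employee.
Remainder $581,010 by profit-interest units (total 74): Becker 94,217.84 → $94,220; Bergstrom 102,069.32 → $102,070; Ibarra 141,326.76 → $141,325; Haddad 125,623.78 → $125,625; Halvorsen 117,772.30 → $117,770.
Totals: Becker $40,825 + $94,220 = $135,045; Bergstrom $40,825 + $102,070 = $142,895; Ibarra $40,825 + $141,325 = $182,150; Haddad $40,825 + $125,625 = $166,450; Halvorsen $40,825 + $117,770 = $158,595.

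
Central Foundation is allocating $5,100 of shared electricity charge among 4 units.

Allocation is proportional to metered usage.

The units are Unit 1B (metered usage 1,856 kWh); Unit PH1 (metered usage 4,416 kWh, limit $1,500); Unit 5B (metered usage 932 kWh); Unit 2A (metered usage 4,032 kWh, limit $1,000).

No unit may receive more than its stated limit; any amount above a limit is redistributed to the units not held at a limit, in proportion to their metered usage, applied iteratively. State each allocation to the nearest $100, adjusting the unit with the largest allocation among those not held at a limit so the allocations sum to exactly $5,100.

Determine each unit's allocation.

Combined metered usage = 11,236.
Pro-rata shares before constraints: Unit 1B 842.44; Unit PH1 2,004.41; Unit 5B 423.03; Unit 2A 1,830.12.
Held at cap: Unit PH1 ($1,500), Unit 2A ($1,000); residual $2,600 reallocated over remaining metered usage 2,788.
Remaining shares: Unit 1B 1,730.85 → $1,700; Unit 5B 869.15 → $900.

Unit 1B: $1,700 | Unit PH1: $1,500 | Unit 5B: $900 | Unit 2A: $1,000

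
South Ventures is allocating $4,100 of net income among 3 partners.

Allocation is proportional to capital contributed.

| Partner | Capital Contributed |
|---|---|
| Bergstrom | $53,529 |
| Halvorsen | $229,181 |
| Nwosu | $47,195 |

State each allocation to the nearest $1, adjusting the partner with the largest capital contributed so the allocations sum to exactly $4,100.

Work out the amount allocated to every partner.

Total capital contributed = 53,529 + 229,181 + 47,195 = 329,905.
Unrounded shares: Bergstrom 665.25; Halvorsen 2,848.22; Nwosu 586.53.
Rounded to nearest $1: Bergstrom $665; Halvorsen $2,848; Nwosu $587. Sum = $4,100.
Sum already equals the total — no adjustment.

Bergstrom: $665; Halvorsen: $2,848; Nwosu: $587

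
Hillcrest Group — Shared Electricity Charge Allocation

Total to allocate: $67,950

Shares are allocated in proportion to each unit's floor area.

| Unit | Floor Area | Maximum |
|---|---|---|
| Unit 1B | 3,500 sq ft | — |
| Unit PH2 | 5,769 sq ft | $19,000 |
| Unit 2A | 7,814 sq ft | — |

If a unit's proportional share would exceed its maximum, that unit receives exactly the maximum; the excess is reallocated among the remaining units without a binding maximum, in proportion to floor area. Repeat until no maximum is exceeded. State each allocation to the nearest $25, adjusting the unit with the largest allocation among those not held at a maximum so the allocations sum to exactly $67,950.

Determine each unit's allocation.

Unit 1B: $15,150 · Unit PH2: $19,000 · Unit 2A: $33,800

Floor area total: 17,083.
Pro-rata shares before constraints: Unit 1B 13,921.74; Unit PH2 22,947.00; Unit 2A 31,081.27.
Cap binds for Unit PH2 ($19,000); remaining pool $48,950 reallocated over remaining floor area 11,314.
Redistributed shares: Unit 1B 15,142.74 → $15,150; Unit 2A 33,807.26 → $33,800.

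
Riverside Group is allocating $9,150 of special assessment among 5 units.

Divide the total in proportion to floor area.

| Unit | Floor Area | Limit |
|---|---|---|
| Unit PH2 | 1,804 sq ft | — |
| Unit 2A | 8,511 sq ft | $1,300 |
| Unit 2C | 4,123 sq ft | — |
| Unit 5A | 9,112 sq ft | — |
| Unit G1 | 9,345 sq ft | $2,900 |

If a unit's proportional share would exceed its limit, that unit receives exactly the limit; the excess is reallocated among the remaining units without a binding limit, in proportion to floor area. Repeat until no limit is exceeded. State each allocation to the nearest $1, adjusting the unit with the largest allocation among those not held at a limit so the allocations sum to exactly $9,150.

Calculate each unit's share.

Sum of floor area: 32,895.
Proportional shares (ignoring caps): Unit PH2 501.80; Unit 2A 2,367.40; Unit 2C 1,146.84; Unit 5A 2,534.57; Unit G1 2,599.38.
Held at cap: Unit 2A ($1,300); remaining pool $7,850 reallocated over remaining floor area 24,384.
Held at cap: Unit G1 ($2,900); remaining pool $4,950 reallocated over remaining floor area 15,039.
Remaining shares: Unit PH2 593.78 → $594; Unit 2C 1,357.06 → $1,357; Unit 5A 2,999.16 → $2,999.

Unit PH2: $594; Unit 2A: $1,300; Unit 2C: $1,357; Unit 5A: $2,999; Unit G1: $2,900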